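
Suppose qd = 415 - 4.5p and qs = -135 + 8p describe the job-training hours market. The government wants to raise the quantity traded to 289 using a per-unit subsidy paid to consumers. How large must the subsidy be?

Required subsidy s = 25 per unit

At q = 289, invert demand for the buyer price: pb = (415 − 289)/4.5 = 28; invert supply for the seller price: ps = (289 − (-135))/8 = 53.
The subsidy must fill the gap: s = ps − pb = 53 − 28 = 25.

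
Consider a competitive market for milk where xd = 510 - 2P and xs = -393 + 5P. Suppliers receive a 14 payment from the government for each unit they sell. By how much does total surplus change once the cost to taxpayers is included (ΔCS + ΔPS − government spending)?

Net change in total surplus = -140

Pre-subsidy: 510 - 2P = -393 + 5P gives P* = 129, x* = 252.
With the subsidy, sellers receive Ps = Pb + 14 for each unit, where Pb is the price buyers pay.
Supply in terms of Pb becomes xs = -393 + 5(Pb + 14) = -323 + 5Pb. Setting this equal to demand: 510 - 2Pb = -323 + 5Pb, so Pb = 119.
Sellers receive Ps = 119 + 14 = 133; x' = 510 − 2·119 = 272.
ΔCS = ½(252 + 272)(129 − 119) = 2620; ΔPS = ½(252 + 272)(133 − 129) = 1048.
Government spending = 14 × 272 = 3808.
Net change = 2620 + 1048 − 3808 = -140. The loss equals the DWL triangle ½·14·20.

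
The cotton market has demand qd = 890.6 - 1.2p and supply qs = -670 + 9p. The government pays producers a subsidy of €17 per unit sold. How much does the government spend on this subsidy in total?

Government cost = €12325

Pre-subsidy: 890.6 - 1.2p = -670 + 9p gives p* = 153, q* = 707.
With the subsidy, sellers receive ps = pb + 17 for each unit, where pb is the price buyers pay.
Supply in terms of pb becomes qs = -670 + 9(pb + 17) = -517 + 9pb. Setting this equal to demand: 890.6 - 1.2pb = -517 + 9pb, so pb = 138.
Sellers receive ps = 138 + 17 = 155; q' = 890.6 − 1.2·138 = 725.
Government outlay = subsidy × quantity = 17 × 725 = 12325.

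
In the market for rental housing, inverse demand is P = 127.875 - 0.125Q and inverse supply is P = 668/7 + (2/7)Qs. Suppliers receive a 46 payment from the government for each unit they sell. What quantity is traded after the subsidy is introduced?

Q' = 191

Pre-subsidy: 127.875 - 0.125Q = 668/7 + (2/7)Q gives Q* = 79 and P* = 118.
With the subsidy, sellers receive Ps = Pb + 46 for each unit, where Pb is the price buyers pay.
On the curves, Pb = 127.875 - 0.125Q and Ps = 668/7 + (2/7)Q; the wedge Ps − Pb = 46 gives 668/7 + (2/7)Q − (127.875 - 0.125Q) = 46, so Q' = 191.
Then Pb = 127.875 − 0.125·191 = 104 and Ps = 668/7 + (2/7)·191 = 150.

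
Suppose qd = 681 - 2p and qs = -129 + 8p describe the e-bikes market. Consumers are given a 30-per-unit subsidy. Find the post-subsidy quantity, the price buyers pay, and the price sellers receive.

Pre-subsidy: 681 - 2p = -129 + 8p gives p* = 81, q* = 519.
With the rebate, buyers effectively pay pb = ps − 30, where ps is the price sellers receive.
Demand in terms of ps becomes qd = 681 − 2(ps − 30) = 741 - 2ps. Setting this equal to supply: 741 - 2ps = -129 + 8ps, so ps = 87.
Buyers pay pb = 87 − 30 = 57; q' = -129 + 8·87 = 567.

q' = 567; buyers pay 57; sellers receive 87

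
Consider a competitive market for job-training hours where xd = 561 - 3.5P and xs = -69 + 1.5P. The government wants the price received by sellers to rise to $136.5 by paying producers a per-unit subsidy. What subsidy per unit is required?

At a seller price of 136.5, quantity supplied is -69 + 1.5·136.5 = 135.75.
Buyers absorb 135.75 only when they pay Pb with 561 − 3.5·Pb = 135.75, i.e. Pb = 121.5.
s = Ps − Pb = 136.5 − 121.5 = 15.

Required subsidy s = $15 per unit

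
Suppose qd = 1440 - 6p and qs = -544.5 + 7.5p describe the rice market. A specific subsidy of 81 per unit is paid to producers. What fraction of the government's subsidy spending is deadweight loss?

Pre-subsidy: 1440 - 6p = -544.5 + 7.5p gives p* = 147, q* = 558.
With the subsidy, sellers receive ps = pb + 81 for each unit, where pb is the price buyers pay.
Supply in terms of pb becomes qs = -544.5 + 7.5(pb + 81) = 63 + 7.5pb. Setting this equal to demand: 1440 - 6pb = 63 + 7.5pb, so pb = 102.
Sellers receive ps = 102 + 81 = 183; q' = 1440 − 6·102 = 828.
ΔCS = ½(558 + 828)(147 − 102) = 31185; ΔPS = ½(558 + 828)(183 − 147) = 24948.
Government spending = 81 × 828 = 67068.
DWL = ½ × 81 × (828 − 558) = 10935; fraction = 10935 / 67068 = 15/92.

DWL / government spending = 15/92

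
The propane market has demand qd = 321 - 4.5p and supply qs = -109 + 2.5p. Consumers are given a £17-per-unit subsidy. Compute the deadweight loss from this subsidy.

Deadweight loss = 13005/56

Pre-subsidy: 321 - 4.5p = -109 + 2.5p gives p* = 430/7, q* = 312/7.
With the rebate, buyers effectively pay pb = ps − 17, where ps is the price sellers receive.
Demand in terms of ps becomes qd = 321 − 4.5(ps − 17) = 397.5 - 4.5ps. Setting this equal to supply: 397.5 - 4.5ps = -109 + 2.5ps, so ps = 1013/14.
Buyers pay pb = 1013/14 − 17 = 775/14; q' = -109 + 2.5·(1013/14) = 2013/28.
The subsidy expands output by 2013/28 − 312/7 = 765/28 past the efficient level; on those units the gap between marginal cost and willingness to pay runs from 0 up to 17.
DWL = ½ × 17 × 765/28 = 13005/56.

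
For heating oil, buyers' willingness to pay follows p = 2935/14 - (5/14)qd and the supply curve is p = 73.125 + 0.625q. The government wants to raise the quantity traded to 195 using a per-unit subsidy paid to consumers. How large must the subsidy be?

At q = 195, from the demand curve buyers pay pb = 2935/14 − (5/14)·195 = 140; from the supply curve sellers need ps = 73.125 + 0.625·195 = 195.
The subsidy must fill the gap: s = ps − pb = 195 − 140 = 55.

Required subsidy s = 55 per unit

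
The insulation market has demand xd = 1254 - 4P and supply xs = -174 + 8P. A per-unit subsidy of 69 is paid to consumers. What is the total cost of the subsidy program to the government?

Government cost = 66378

Pre-subsidy: 1254 - 4P = -174 + 8P gives P* = 119, x* = 778.
With the rebate, buyers effectively pay Pb = Ps − 69, where Ps is the price sellers receive.
Demand in terms of Ps becomes xd = 1254 − 4(Ps − 69) = 1530 - 4Ps. Setting this equal to supply: 1530 - 4Ps = -174 + 8Ps, so Ps = 142.
Buyers pay Pb = 142 − 69 = 73; x' = -174 + 8·142 = 962.
Government outlay = subsidy × quantity = 69 × 962 = 66378.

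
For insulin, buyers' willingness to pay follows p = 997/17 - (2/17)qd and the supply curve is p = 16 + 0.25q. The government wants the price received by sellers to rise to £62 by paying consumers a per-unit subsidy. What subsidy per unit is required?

At a seller price of 62, quantity supplied is -64 + 4·62 = 184.
Buyers absorb 184 only when they pay pb = 997/17 − (2/17)·184 = 37.
s = ps − pb = 62 − 37 = 25.

Required subsidy s = £25 per unit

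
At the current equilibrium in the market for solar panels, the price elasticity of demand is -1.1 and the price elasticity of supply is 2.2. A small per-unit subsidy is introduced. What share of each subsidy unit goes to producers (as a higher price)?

For a small subsidy around the equilibrium, the benefit split depends on the relative slopes, which at a point are proportional to the elasticities.
Buyer share = εs/(εs + |εd|) = 2.2/(2.2 + 1.1) = 2/3; seller share = |εd|/(εs + |εd|) = 1/3.
So producers capture 1/3 of the subsidy.

Producer share = 1/3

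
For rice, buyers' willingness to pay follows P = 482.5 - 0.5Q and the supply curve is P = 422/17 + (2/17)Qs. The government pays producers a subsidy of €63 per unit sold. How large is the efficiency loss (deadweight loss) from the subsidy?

Pre-subsidy: 482.5 - 0.5Q = 422/17 + (2/17)Q gives Q* = 741 and P* = 112.
With the subsidy, sellers receive Ps = Pb + 63 for each unit, where Pb is the price buyers pay.
On the curves, Pb = 482.5 - 0.5Q and Ps = 422/17 + (2/17)Q; the wedge Ps − Pb = 63 gives 422/17 + (2/17)Q − (482.5 - 0.5Q) = 63, so Q' = 843.
Then Pb = 482.5 − 0.5·843 = 61 and Ps = 422/17 + (2/17)·843 = 124.
The subsidy expands output by 843 − 741 = 102 past the efficient level; on those units the gap between marginal cost and willingness to pay runs from 0 up to 63.
DWL = ½ × 63 × 102 = 3213.

Deadweight loss = €3213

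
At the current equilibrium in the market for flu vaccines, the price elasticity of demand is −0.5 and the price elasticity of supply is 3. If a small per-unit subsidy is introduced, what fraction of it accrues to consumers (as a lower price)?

Consumer share = 6/7

For a small subsidy around the equilibrium, the benefit split depends on the relative slopes, which at a point are proportional to the elasticities.
Buyer share = εs/(εs + |εd|) = 3/(3 + 0.5) = 6/7; seller share = |εd|/(εs + |εd|) = 1/7.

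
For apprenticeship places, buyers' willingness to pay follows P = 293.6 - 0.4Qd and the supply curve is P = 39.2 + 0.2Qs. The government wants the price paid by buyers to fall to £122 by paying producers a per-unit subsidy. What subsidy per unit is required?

Required subsidy s = £3 per unit

At a buyer price of 122, quantity demanded is 734 − 2.5·122 = 429.
Sellers supply 429 only when they receive Ps = 39.2 + 0.2·429 = 125.
s = Ps − Pb = 125 − 122 = 3.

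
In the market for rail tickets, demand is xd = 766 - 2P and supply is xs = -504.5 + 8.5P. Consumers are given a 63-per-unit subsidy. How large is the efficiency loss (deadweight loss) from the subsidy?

Pre-subsidy: 766 - 2P = -504.5 + 8.5P gives P* = 121, x* = 524.
With the rebate, buyers effectively pay Pb = Ps − 63, where Ps is the price sellers receive.
Demand in terms of Ps becomes xd = 766 − 2(Ps − 63) = 892 - 2Ps. Setting this equal to supply: 892 - 2Ps = -504.5 + 8.5Ps, so Ps = 133.
Buyers pay Pb = 133 − 63 = 70; x' = -504.5 + 8.5·133 = 626.
The subsidy expands output by 626 − 524 = 102 past the efficient level; on those units the gap between marginal cost and willingness to pay runs from 0 up to 63.
DWL = ½ × 63 × 102 = 3213.

Deadweight loss = 3213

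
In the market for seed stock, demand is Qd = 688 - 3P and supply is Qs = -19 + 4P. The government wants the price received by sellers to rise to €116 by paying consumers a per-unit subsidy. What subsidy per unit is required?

At a seller price of 116, quantity supplied is -19 + 4·116 = 445.
Buyers absorb 445 only when they pay Pb with 688 − 3·Pb = 445, i.e. Pb = 81.
s = Ps − Pb = 116 − 81 = 35.

Required subsidy s = €35 per unit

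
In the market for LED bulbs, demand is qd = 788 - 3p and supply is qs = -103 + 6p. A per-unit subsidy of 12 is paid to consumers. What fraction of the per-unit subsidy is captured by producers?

Pre-subsidy: 788 - 3p = -103 + 6p gives p* = 99, q* = 491.
With the rebate, buyers effectively pay pb = ps − 12, where ps is the price sellers receive.
Demand in terms of ps becomes qd = 788 − 3(ps − 12) = 824 - 3ps. Setting this equal to supply: 824 - 3ps = -103 + 6ps, so ps = 103.
Buyers pay pb = 103 − 12 = 91; q' = -103 + 6·103 = 515.
Buyers' price falls by p* − pb = 99 − 91 = 8; sellers' price rises by ps − p* = 103 − 99 = 4.
So producers capture 4/12 = 1/3 of each unit of subsidy.

Producer share = 1/3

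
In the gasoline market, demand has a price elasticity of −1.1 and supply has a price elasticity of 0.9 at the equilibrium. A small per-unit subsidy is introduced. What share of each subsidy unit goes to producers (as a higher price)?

Producer share = 0.55

For a small subsidy around the equilibrium, the benefit split depends on the relative slopes, which at a point are proportional to the elasticities.
Buyer share = εs/(εs + |εd|) = 0.9/(0.9 + 1.1) = 0.45; seller share = |εd|/(εs + |εd|) = 0.55.
So producers capture 0.55 of the subsidy.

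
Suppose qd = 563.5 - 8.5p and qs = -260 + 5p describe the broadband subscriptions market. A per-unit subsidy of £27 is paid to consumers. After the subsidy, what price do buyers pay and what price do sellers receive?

Buyers pay £51; sellers receive £78

Pre-subsidy: 563.5 - 8.5p = -260 + 5p gives p* = 61, q* = 45.
With the rebate, buyers effectively pay pb = ps − 27, where ps is the price sellers receive.
Demand in terms of ps becomes qd = 563.5 − 8.5(ps − 27) = 793 - 8.5ps. Setting this equal to supply: 793 - 8.5ps = -260 + 5ps, so ps = 78.
Buyers pay pb = 78 − 27 = 51; q' = -260 + 5·78 = 130.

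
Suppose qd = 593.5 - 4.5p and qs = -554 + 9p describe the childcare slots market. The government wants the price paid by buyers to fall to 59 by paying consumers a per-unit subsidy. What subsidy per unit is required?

At a buyer price of 59, quantity demanded is 593.5 − 4.5·59 = 328.
Sellers supply 328 only when they receive ps with -554 + 9·ps = 328, i.e. ps = 98.
s = ps − pb = 98 − 59 = 39.

Required subsidy s = 39 per unit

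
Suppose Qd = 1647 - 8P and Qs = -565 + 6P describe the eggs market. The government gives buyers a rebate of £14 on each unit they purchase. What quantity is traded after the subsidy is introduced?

Q' = 431

Pre-subsidy: 1647 - 8P = -565 + 6P gives P* = 158, Q* = 383.
With the rebate, buyers effectively pay Pb = Ps − 14, where Ps is the price sellers receive.
Demand in terms of Ps becomes Qd = 1647 − 8(Ps − 14) = 1759 - 8Ps. Setting this equal to supply: 1759 - 8Ps = -565 + 6Ps, so Ps = 166.
Buyers pay Pb = 166 − 14 = 152; Q' = -565 + 6·166 = 431.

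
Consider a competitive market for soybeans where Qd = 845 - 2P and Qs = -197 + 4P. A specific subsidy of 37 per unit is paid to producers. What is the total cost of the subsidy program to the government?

Government cost = 20239

Pre-subsidy: 845 - 2P = -197 + 4P gives P* = 521/3, Q* = 1493/3.
With the subsidy, sellers receive Ps = Pb + 37 for each unit, where Pb is the price buyers pay.
Supply in terms of Pb becomes Qs = -197 + 4(Pb + 37) = -49 + 4Pb. Setting this equal to demand: 845 - 2Pb = -49 + 4Pb, so Pb = 149.
Sellers receive Ps = 149 + 37 = 186; Q' = 845 − 2·149 = 547.
Government outlay = subsidy × quantity = 37 × 547 = 20239.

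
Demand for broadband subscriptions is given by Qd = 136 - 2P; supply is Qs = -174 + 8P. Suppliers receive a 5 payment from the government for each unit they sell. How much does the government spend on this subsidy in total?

Pre-subsidy: 136 - 2P = -174 + 8P gives P* = 31, Q* = 74.
With the subsidy, sellers receive Ps = Pb + 5 for each unit, where Pb is the price buyers pay.
Supply in terms of Pb becomes Qs = -174 + 8(Pb + 5) = -134 + 8Pb. Setting this equal to demand: 136 - 2Pb = -134 + 8Pb, so Pb = 27.
Sellers receive Ps = 27 + 5 = 32; Q' = 136 − 2·27 = 82.
Government outlay = subsidy × quantity = 5 × 82 = 410.

Government cost = 410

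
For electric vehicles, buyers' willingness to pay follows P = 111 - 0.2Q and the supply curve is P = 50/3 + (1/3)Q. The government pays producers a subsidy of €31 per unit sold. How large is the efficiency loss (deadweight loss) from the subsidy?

Deadweight loss = €900.9375

Pre-subsidy: 111 - 0.2Q = 50/3 + (1/3)Q gives Q* = 176.875 and P* = 75.625.
With the subsidy, sellers receive Ps = Pb + 31 for each unit, where Pb is the price buyers pay.
On the curves, Pb = 111 - 0.2Q and Ps = 50/3 + (1/3)Q; the wedge Ps − Pb = 31 gives 50/3 + (1/3)Q − (111 - 0.2Q) = 31, so Q' = 235.
Then Pb = 111 − 0.2·235 = 64 and Ps = 50/3 + (1/3)·235 = 95.
The subsidy expands output by 235 − 176.875 = 58.125 past the efficient level; on those units the gap between marginal cost and willingness to pay runs from 0 up to 31.
DWL = ½ × 31 × 58.125 = 900.9375.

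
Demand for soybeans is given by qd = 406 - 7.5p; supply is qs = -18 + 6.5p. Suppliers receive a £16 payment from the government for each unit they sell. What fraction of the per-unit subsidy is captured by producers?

Pre-subsidy: 406 - 7.5p = -18 + 6.5p gives p* = 212/7, q* = 1252/7.
With the subsidy, sellers receive ps = pb + 16 for each unit, where pb is the price buyers pay.
Supply in terms of pb becomes qs = -18 + 6.5(pb + 16) = 86 + 6.5pb. Setting this equal to demand: 406 - 7.5pb = 86 + 6.5pb, so pb = 160/7.
Sellers receive ps = 160/7 + 16 = 272/7; q' = 406 − 7.5·(160/7) = 1642/7.
Buyers' price falls by p* − pb = 212/7 − 160/7 = 52/7; sellers' price rises by ps − p* = 272/7 − 212/7 = 60/7.
So producers capture (60/7)/16 = 15/28 of each unit of subsidy.

Producer share = 15/28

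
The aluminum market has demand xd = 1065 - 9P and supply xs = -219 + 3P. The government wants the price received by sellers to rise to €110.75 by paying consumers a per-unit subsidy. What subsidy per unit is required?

At a seller price of 110.75, quantity supplied is -219 + 3·110.75 = 113.25.
Buyers absorb 113.25 only when they pay Pb with 1065 − 9·Pb = 113.25, i.e. Pb = 105.75.
s = Ps − Pb = 110.75 − 105.75 = 5.

Required subsidy s = €5 per unit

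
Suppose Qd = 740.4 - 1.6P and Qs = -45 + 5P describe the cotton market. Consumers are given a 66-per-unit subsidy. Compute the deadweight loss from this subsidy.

Pre-subsidy: 740.4 - 1.6P = -45 + 5P gives P* = 119, Q* = 550.
With the rebate, buyers effectively pay Pb = Ps − 66, where Ps is the price sellers receive.
Demand in terms of Ps becomes Qd = 740.4 − 1.6(Ps − 66) = 846 - 1.6Ps. Setting this equal to supply: 846 - 1.6Ps = -45 + 5Ps, so Ps = 135.
Buyers pay Pb = 135 − 66 = 69; Q' = -45 + 5·135 = 630.
The subsidy expands output by 630 − 550 = 80 past the efficient level; on those units the gap between marginal cost and willingness to pay runs from 0 up to 66.
DWL = ½ × 66 × 80 = 2640.

Deadweight loss = 2640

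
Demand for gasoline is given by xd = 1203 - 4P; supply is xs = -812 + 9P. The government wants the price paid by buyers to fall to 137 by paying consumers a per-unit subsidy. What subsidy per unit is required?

Required subsidy s = 26 per unit

At a buyer price of 137, quantity demanded is 1203 − 4·137 = 655.
Sellers supply 655 only when they receive Ps with -812 + 9·Ps = 655, i.e. Ps = 163.
s = Ps − Pb = 163 − 137 = 26.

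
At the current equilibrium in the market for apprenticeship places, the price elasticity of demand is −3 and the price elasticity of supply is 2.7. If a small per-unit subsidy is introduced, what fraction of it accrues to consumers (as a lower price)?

For a small subsidy around the equilibrium, the benefit split depends on the relative slopes, which at a point are proportional to the elasticities.
Buyer share = εs/(εs + |εd|) = 2.7/(2.7 + 3) = 9/19; seller share = |εd|/(εs + |εd|) = 10/19.

Consumer share = 9/19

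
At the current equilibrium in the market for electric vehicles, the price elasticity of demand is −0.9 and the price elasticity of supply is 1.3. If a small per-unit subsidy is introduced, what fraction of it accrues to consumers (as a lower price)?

For a small subsidy around the equilibrium, the benefit split depends on the relative slopes, which at a point are proportional to the elasticities.
Buyer share = εs/(εs + |εd|) = 1.3/(1.3 + 0.9) = 13/22; seller share = |εd|/(εs + |εd|) = 9/22.

Consumer share = 13/22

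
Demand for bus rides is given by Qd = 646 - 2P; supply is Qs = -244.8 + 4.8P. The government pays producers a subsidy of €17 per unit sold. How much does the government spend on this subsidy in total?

Government cost = €6936

Pre-subsidy: 646 - 2P = -244.8 + 4.8P gives P* = 131, Q* = 384.
With the subsidy, sellers receive Ps = Pb + 17 for each unit, where Pb is the price buyers pay.
Supply in terms of Pb becomes Qs = -244.8 + 4.8(Pb + 17) = -163.2 + 4.8Pb. Setting this equal to demand: 646 - 2Pb = -163.2 + 4.8Pb, so Pb = 119.
Sellers receive Ps = 119 + 17 = 136; Q' = 646 − 2·119 = 408.
Government outlay = subsidy × quantity = 17 × 408 = 6936.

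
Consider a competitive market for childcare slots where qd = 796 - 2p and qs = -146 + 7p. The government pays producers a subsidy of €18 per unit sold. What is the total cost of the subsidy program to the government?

Government cost = €11064

Pre-subsidy: 796 - 2p = -146 + 7p gives p* = 314/3, q* = 1760/3.
With the subsidy, sellers receive ps = pb + 18 for each unit, where pb is the price buyers pay.
Supply in terms of pb becomes qs = -146 + 7(pb + 18) = -20 + 7pb. Setting this equal to demand: 796 - 2pb = -20 + 7pb, so pb = 272/3.
Sellers receive ps = 272/3 + 18 = 326/3; q' = 796 − 2·(272/3) = 1844/3.
Government outlay = subsidy × quantity = 18 × 1844/3 = 11064.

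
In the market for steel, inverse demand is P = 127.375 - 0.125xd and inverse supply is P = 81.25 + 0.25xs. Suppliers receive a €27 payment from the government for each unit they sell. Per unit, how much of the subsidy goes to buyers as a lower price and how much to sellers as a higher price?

Pre-subsidy: 127.375 - 0.125x = 81.25 + 0.25x gives x* = 123 and P* = 112.
With the subsidy, sellers receive Ps = Pb + 27 for each unit, where Pb is the price buyers pay.
On the curves, Pb = 127.375 - 0.125x and Ps = 81.25 + 0.25x; the wedge Ps − Pb = 27 gives 81.25 + 0.25x − (127.375 - 0.125x) = 27, so x' = 195.
Then Pb = 127.375 − 0.125·195 = 103 and Ps = 81.25 + 0.25·195 = 130.
Buyers' price falls by P* − Pb = 112 − 103 = 9; sellers' price rises by Ps − P* = 130 − 112 = 18.

Buyers gain €9 per unit; sellers gain €18 per unit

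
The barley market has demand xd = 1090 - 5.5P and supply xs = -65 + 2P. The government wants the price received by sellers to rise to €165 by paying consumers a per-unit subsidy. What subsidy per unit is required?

Required subsidy s = €15 per unit

At a seller price of 165, quantity supplied is -65 + 2·165 = 265.
Buyers absorb 265 only when they pay Pb with 1090 − 5.5·Pb = 265, i.e. Pb = 150.
s = Ps − Pb = 165 − 150 = 15.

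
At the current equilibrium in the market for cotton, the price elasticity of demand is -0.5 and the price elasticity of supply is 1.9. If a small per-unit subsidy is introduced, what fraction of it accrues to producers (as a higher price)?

Producer share = 5/24

For a small subsidy around the equilibrium, the benefit split depends on the relative slopes, which at a point are proportional to the elasticities.
Buyer share = εs/(εs + |εd|) = 1.9/(1.9 + 0.5) = 19/24; seller share = |εd|/(εs + |εd|) = 5/24.
So producers capture 5/24 of the subsidy.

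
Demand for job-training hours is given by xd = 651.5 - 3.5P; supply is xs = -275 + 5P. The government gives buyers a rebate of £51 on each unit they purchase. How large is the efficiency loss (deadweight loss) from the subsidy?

Deadweight loss = £2677.5

Pre-subsidy: 651.5 - 3.5P = -275 + 5P gives P* = 109, x* = 270.
With the rebate, buyers effectively pay Pb = Ps − 51, where Ps is the price sellers receive.
Demand in terms of Ps becomes xd = 651.5 − 3.5(Ps − 51) = 830 - 3.5Ps. Setting this equal to supply: 830 - 3.5Ps = -275 + 5Ps, so Ps = 130.
Buyers pay Pb = 130 − 51 = 79; x' = -275 + 5·130 = 375.
The subsidy expands output by 375 − 270 = 105 past the efficient level; on those units the gap between marginal cost and willingness to pay runs from 0 up to 51.
DWL = ½ × 51 × 105 = 2677.5.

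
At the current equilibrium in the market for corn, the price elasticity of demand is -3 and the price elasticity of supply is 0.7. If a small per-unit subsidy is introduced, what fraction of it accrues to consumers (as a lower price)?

For a small subsidy around the equilibrium, the benefit split depends on the relative slopes, which at a point are proportional to the elasticities.
Buyer share = εs/(εs + |εd|) = 0.7/(0.7 + 3) = 7/37; seller share = |εd|/(εs + |εd|) = 30/37.

Consumer share = 7/37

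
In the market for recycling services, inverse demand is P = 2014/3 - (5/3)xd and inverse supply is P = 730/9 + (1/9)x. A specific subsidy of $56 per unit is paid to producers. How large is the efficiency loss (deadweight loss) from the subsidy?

Deadweight loss = $882

Pre-subsidy: 2014/3 - (5/3)x = 730/9 + (1/9)x gives x* = 332 and P* = 118.
With the subsidy, sellers receive Ps = Pb + 56 for each unit, where Pb is the price buyers pay.
On the curves, Pb = 2014/3 - (5/3)x and Ps = 730/9 + (1/9)x; the wedge Ps − Pb = 56 gives 730/9 + (1/9)x − (2014/3 - (5/3)x) = 56, so x' = 363.5.
Then Pb = 2014/3 − (5/3)·363.5 = 65.5 and Ps = 730/9 + (1/9)·363.5 = 121.5.
The subsidy expands output by 363.5 − 332 = 31.5 past the efficient level; on those units the gap between marginal cost and willingness to pay runs from 0 up to 56.
DWL = ½ × 56 × 31.5 = 882.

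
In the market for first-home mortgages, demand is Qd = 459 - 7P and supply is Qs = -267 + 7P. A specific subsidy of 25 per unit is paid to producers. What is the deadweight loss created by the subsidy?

Deadweight loss = 1093.75

Pre-subsidy: 459 - 7P = -267 + 7P gives P* = 363/7, Q* = 96.
With the subsidy, sellers receive Ps = Pb + 25 for each unit, where Pb is the price buyers pay.
Supply in terms of Pb becomes Qs = -267 + 7(Pb + 25) = -92 + 7Pb. Setting this equal to demand: 459 - 7Pb = -92 + 7Pb, so Pb = 551/14.
Sellers receive Ps = 551/14 + 25 = 901/14; Q' = 459 − 7·(551/14) = 183.5.
The subsidy expands output by 183.5 − 96 = 87.5 past the efficient level; on those units the gap between marginal cost and willingness to pay runs from 0 up to 25.
DWL = ½ × 25 × 87.5 = 1093.75.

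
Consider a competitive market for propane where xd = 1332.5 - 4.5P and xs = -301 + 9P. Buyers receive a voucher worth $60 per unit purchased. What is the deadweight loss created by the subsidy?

Pre-subsidy: 1332.5 - 4.5P = -301 + 9P gives P* = 121, x* = 788.
With the rebate, buyers effectively pay Pb = Ps − 60, where Ps is the price sellers receive.
Demand in terms of Ps becomes xd = 1332.5 − 4.5(Ps − 60) = 1602.5 - 4.5Ps. Setting this equal to supply: 1602.5 - 4.5Ps = -301 + 9Ps, so Ps = 141.
Buyers pay Pb = 141 − 60 = 81; x' = -301 + 9·141 = 968.
The subsidy expands output by 968 − 788 = 180 past the efficient level; on those units the gap between marginal cost and willingness to pay runs from 0 up to 60.
DWL = ½ × 60 × 180 = 5400.

Deadweight loss = $5400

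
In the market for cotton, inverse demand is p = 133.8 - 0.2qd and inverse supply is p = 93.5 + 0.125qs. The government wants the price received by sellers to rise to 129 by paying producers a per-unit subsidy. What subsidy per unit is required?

Required subsidy s = 52 per unit

At a seller price of 129, quantity supplied is -748 + 8·129 = 284.
Buyers absorb 284 only when they pay pb = 133.8 − 0.2·284 = 77.
s = ps − pb = 129 − 77 = 52.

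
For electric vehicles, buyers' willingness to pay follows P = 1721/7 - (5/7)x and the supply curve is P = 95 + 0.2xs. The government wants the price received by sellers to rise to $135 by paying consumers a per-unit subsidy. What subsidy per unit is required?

At a seller price of 135, quantity supplied is -475 + 5·135 = 200.
Buyers absorb 200 only when they pay Pb = 1721/7 − (5/7)·200 = 103.
s = Ps − Pb = 135 − 103 = 32.

Required subsidy s = $32 per unit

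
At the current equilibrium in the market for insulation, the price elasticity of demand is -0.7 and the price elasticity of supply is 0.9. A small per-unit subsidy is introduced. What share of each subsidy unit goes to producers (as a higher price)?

Producer share = 0.4375

For a small subsidy around the equilibrium, the benefit split depends on the relative slopes, which at a point are proportional to the elasticities.
Buyer share = εs/(εs + |εd|) = 0.9/(0.9 + 0.7) = 0.5625; seller share = |εd|/(εs + |εd|) = 0.4375.
So producers capture 0.4375 of the subsidy.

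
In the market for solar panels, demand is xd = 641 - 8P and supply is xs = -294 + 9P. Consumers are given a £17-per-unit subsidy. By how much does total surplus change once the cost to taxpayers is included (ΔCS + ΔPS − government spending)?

Pre-subsidy: 641 - 8P = -294 + 9P gives P* = 55, x* = 201.
With the rebate, buyers effectively pay Pb = Ps − 17, where Ps is the price sellers receive.
Demand in terms of Ps becomes xd = 641 − 8(Ps − 17) = 777 - 8Ps. Setting this equal to supply: 777 - 8Ps = -294 + 9Ps, so Ps = 63.
Buyers pay Pb = 63 − 17 = 46; x' = -294 + 9·63 = 273.
ΔCS = ½(201 + 273)(55 − 46) = 2133; ΔPS = ½(201 + 273)(63 − 55) = 1896.
Government spending = 17 × 273 = 4641.
Net change = 2133 + 1896 − 4641 = -612. The loss equals the DWL triangle ½·17·72.

Net change in total surplus = -£612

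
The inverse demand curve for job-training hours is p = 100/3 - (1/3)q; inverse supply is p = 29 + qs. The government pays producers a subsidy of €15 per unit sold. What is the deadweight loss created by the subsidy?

Pre-subsidy: 100/3 - (1/3)q = 29 + q gives q* = 3.25 and p* = 32.25.
With the subsidy, sellers receive ps = pb + 15 for each unit, where pb is the price buyers pay.
On the curves, pb = 100/3 - (1/3)q and ps = 29 + q; the wedge ps − pb = 15 gives 29 + q − (100/3 - (1/3)q) = 15, so q' = 14.5.
Then pb = 100/3 − (1/3)·14.5 = 28.5 and ps = 29 + 1·14.5 = 43.5.
The subsidy expands output by 14.5 − 3.25 = 11.25 past the efficient level; on those units the gap between marginal cost and willingness to pay runs from 0 up to 15.
DWL = ½ × 15 × 11.25 = 84.375.

Deadweight loss = €84.375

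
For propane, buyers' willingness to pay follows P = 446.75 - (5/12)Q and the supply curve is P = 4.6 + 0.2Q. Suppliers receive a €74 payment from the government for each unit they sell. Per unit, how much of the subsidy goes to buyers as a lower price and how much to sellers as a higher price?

Pre-subsidy: 446.75 - (5/12)Q = 4.6 + 0.2Q gives Q* = 717 and P* = 148.
With the subsidy, sellers receive Ps = Pb + 74 for each unit, where Pb is the price buyers pay.
On the curves, Pb = 446.75 - (5/12)Q and Ps = 4.6 + 0.2Q; the wedge Ps − Pb = 74 gives 4.6 + 0.2Q − (446.75 - (5/12)Q) = 74, so Q' = 837.
Then Pb = 446.75 − (5/12)·837 = 98 and Ps = 4.6 + 0.2·837 = 172.
Buyers' price falls by P* − Pb = 148 − 98 = 50; sellers' price rises by Ps − P* = 172 − 148 = 24.

Buyers gain €50 per unit; sellers gain €24 per unit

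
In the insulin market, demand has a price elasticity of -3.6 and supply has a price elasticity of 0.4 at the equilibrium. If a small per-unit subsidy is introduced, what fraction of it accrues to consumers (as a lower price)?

For a small subsidy around the equilibrium, the benefit split depends on the relative slopes, which at a point are proportional to the elasticities.
Buyer share = εs/(εs + |εd|) = 0.4/(0.4 + 3.6) = 0.1; seller share = |εd|/(εs + |εd|) = 0.9.

Consumer share = 0.1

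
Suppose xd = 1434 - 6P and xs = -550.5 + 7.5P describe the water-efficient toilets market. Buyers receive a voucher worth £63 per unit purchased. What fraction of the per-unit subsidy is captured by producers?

Pre-subsidy: 1434 - 6P = -550.5 + 7.5P gives P* = 147, x* = 552.
With the rebate, buyers effectively pay Pb = Ps − 63, where Ps is the price sellers receive.
Demand in terms of Ps becomes xd = 1434 − 6(Ps − 63) = 1812 - 6Ps. Setting this equal to supply: 1812 - 6Ps = -550.5 + 7.5Ps, so Ps = 175.
Buyers pay Pb = 175 − 63 = 112; x' = -550.5 + 7.5·175 = 762.
Buyers' price falls by P* − Pb = 147 − 112 = 35; sellers' price rises by Ps − P* = 175 − 147 = 28.
So producers capture 28/63 = 4/9 of each unit of subsidy.

Producer share = 4/9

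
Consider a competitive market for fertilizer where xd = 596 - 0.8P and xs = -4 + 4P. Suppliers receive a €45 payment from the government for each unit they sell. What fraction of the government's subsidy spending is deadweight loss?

DWL / government spending = 15/526

Pre-subsidy: 596 - 0.8P = -4 + 4P gives P* = 125, x* = 496.
With the subsidy, sellers receive Ps = Pb + 45 for each unit, where Pb is the price buyers pay.
Supply in terms of Pb becomes xs = -4 + 4(Pb + 45) = 176 + 4Pb. Setting this equal to demand: 596 - 0.8Pb = 176 + 4Pb, so Pb = 87.5.
Sellers receive Ps = 87.5 + 45 = 132.5; x' = 596 − 0.8·87.5 = 526.
ΔCS = ½(496 + 526)(125 − 87.5) = 19162.5; ΔPS = ½(496 + 526)(132.5 − 125) = 3832.5.
Government spending = 45 × 526 = 23670.
DWL = ½ × 45 × (526 − 496) = 675; fraction = 675 / 23670 = 15/526.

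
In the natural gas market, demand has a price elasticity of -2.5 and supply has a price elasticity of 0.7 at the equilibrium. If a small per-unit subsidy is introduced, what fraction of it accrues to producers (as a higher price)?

For a small subsidy around the equilibrium, the benefit split depends on the relative slopes, which at a point are proportional to the elasticities.
Buyer share = εs/(εs + |εd|) = 0.7/(0.7 + 2.5) = 0.21875; seller share = |εd|/(εs + |εd|) = 0.78125.
So producers capture 0.78125 of the subsidy.

Producer share = 0.78125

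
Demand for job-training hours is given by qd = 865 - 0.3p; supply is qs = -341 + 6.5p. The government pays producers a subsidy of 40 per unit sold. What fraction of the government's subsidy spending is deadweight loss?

DWL / government spending = 195/27991

Pre-subsidy: 865 - 0.3p = -341 + 6.5p gives p* = 3015/17, q* = 27601/34.
With the subsidy, sellers receive ps = pb + 40 for each unit, where pb is the price buyers pay.
Supply in terms of pb becomes qs = -341 + 6.5(pb + 40) = -81 + 6.5pb. Setting this equal to demand: 865 - 0.3pb = -81 + 6.5pb, so pb = 2365/17.
Sellers receive ps = 2365/17 + 40 = 3045/17; q' = 865 − 0.3·(2365/17) = 27991/34.
ΔCS = ½(27601/34 + 27991/34)(3015/17 − 2365/17) = 9033700/289; ΔPS = ½(27601/34 + 27991/34)(3045/17 − 3015/17) = 416940/289.
Government spending = 40 × 27991/34 = 559820/17.
DWL = ½ × 40 × (27991/34 − 27601/34) = 3900/17; fraction = (3900/17) / (559820/17) = 195/27991.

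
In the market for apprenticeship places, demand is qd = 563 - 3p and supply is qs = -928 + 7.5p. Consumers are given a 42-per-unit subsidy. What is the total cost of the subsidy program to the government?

Government cost = 9534

Pre-subsidy: 563 - 3p = -928 + 7.5p gives p* = 142, q* = 137.
With the rebate, buyers effectively pay pb = ps − 42, where ps is the price sellers receive.
Demand in terms of ps becomes qd = 563 − 3(ps − 42) = 689 - 3ps. Setting this equal to supply: 689 - 3ps = -928 + 7.5ps, so ps = 154.
Buyers pay pb = 154 − 42 = 112; q' = -928 + 7.5·154 = 227.
Government outlay = subsidy × quantity = 42 × 227 = 9534.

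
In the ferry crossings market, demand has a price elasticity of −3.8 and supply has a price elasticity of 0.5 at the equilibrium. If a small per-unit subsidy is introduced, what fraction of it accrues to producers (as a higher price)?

Producer share = 38/43

For a small subsidy around the equilibrium, the benefit split depends on the relative slopes, which at a point are proportional to the elasticities.
Buyer share = εs/(εs + |εd|) = 0.5/(0.5 + 3.8) = 5/43; seller share = |εd|/(εs + |εd|) = 38/43.
So producers capture 38/43 of the subsidy.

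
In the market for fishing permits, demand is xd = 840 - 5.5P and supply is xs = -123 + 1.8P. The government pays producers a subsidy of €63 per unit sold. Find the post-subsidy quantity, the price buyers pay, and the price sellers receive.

Pre-subsidy: 840 - 5.5P = -123 + 1.8P gives P* = 9630/73, x* = 8355/73.
With the subsidy, sellers receive Ps = Pb + 63 for each unit, where Pb is the price buyers pay.
Supply in terms of Pb becomes xs = -123 + 1.8(Pb + 63) = -9.6 + 1.8Pb. Setting this equal to demand: 840 - 5.5Pb = -9.6 + 1.8Pb, so Pb = 8496/73.
Sellers receive Ps = 8496/73 + 63 = 13095/73; x' = 840 − 5.5·(8496/73) = 14592/73.

x' = 14592/73; buyers pay 8496/73; sellers receive 13095/73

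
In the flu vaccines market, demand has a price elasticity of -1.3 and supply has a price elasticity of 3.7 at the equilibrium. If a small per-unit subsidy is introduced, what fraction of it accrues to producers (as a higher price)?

Producer share = 0.26

For a small subsidy around the equilibrium, the benefit split depends on the relative slopes, which at a point are proportional to the elasticities.
Buyer share = εs/(εs + |εd|) = 3.7/(3.7 + 1.3) = 0.74; seller share = |εd|/(εs + |εd|) = 0.26.
So producers capture 0.26 of the subsidy.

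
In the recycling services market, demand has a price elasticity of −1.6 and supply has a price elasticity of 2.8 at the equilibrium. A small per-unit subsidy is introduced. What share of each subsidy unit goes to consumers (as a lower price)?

Consumer share = 7/11

For a small subsidy around the equilibrium, the benefit split depends on the relative slopes, which at a point are proportional to the elasticities.
Buyer share = εs/(εs + |εd|) = 2.8/(2.8 + 1.6) = 7/11; seller share = |εd|/(εs + |εd|) = 4/11.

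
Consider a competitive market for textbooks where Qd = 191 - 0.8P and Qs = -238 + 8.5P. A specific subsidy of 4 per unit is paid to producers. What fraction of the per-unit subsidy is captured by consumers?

Consumer share = 85/93

Pre-subsidy: 191 - 0.8P = -238 + 8.5P gives P* = 1430/31, Q* = 4777/31.
With the subsidy, sellers receive Ps = Pb + 4 for each unit, where Pb is the price buyers pay.
Supply in terms of Pb becomes Qs = -238 + 8.5(Pb + 4) = -204 + 8.5Pb. Setting this equal to demand: 191 - 0.8Pb = -204 + 8.5Pb, so Pb = 3950/93.
Sellers receive Ps = 3950/93 + 4 = 4322/93; Q' = 191 − 0.8·(3950/93) = 14603/93.
Buyers' price falls by P* − Pb = 1430/31 − 3950/93 = 340/93; sellers' price rises by Ps − P* = 4322/93 − 1430/31 = 32/93.
So consumers capture (340/93)/4 = 85/93 of each unit of subsidy.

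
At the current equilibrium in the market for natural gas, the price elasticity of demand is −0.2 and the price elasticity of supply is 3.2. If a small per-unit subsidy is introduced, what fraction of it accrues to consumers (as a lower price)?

For a small subsidy around the equilibrium, the benefit split depends on the relative slopes, which at a point are proportional to the elasticities.
Buyer share = εs/(εs + |εd|) = 3.2/(3.2 + 0.2) = 16/17; seller share = |εd|/(εs + |εd|) = 1/17.

Consumer share = 16/17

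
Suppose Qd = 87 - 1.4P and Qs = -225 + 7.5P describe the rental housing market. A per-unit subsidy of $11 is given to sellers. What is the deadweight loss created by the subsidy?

Pre-subsidy: 87 - 1.4P = -225 + 7.5P gives P* = 3120/89, Q* = 3375/89.
With the subsidy, sellers receive Ps = Pb + 11 for each unit, where Pb is the price buyers pay.
Supply in terms of Pb becomes Qs = -225 + 7.5(Pb + 11) = -142.5 + 7.5Pb. Setting this equal to demand: 87 - 1.4Pb = -142.5 + 7.5Pb, so Pb = 2295/89.
Sellers receive Ps = 2295/89 + 11 = 3274/89; Q' = 87 − 1.4·(2295/89) = 4530/89.
The subsidy expands output by 4530/89 − 3375/89 = 1155/89 past the efficient level; on those units the gap between marginal cost and willingness to pay runs from 0 up to 11.
DWL = ½ × 11 × 1155/89 = 12705/178.

Deadweight loss = 12705/178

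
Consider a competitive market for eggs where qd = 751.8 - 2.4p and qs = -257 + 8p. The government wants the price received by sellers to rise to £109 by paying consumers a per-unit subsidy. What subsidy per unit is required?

At a seller price of 109, quantity supplied is -257 + 8·109 = 615.
Buyers absorb 615 only when they pay pb with 751.8 − 2.4·pb = 615, i.e. pb = 57.
s = ps − pb = 109 − 57 = 52.

Required subsidy s = £52 per unit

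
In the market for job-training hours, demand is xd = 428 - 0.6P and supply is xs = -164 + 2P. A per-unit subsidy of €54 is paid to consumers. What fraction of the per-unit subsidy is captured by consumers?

Pre-subsidy: 428 - 0.6P = -164 + 2P gives P* = 2960/13, x* = 3788/13.
With the rebate, buyers effectively pay Pb = Ps − 54, where Ps is the price sellers receive.
Demand in terms of Ps becomes xd = 428 − 0.6(Ps − 54) = 460.4 - 0.6Ps. Setting this equal to supply: 460.4 - 0.6Ps = -164 + 2Ps, so Ps = 3122/13.
Buyers pay Pb = 3122/13 − 54 = 2420/13; x' = -164 + 2·(3122/13) = 4112/13.
Buyers' price falls by P* − Pb = 2960/13 − 2420/13 = 540/13; sellers' price rises by Ps − P* = 3122/13 − 2960/13 = 162/13.
So consumers capture (540/13)/54 = 10/13 of each unit of subsidy.

Consumer share = 10/13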